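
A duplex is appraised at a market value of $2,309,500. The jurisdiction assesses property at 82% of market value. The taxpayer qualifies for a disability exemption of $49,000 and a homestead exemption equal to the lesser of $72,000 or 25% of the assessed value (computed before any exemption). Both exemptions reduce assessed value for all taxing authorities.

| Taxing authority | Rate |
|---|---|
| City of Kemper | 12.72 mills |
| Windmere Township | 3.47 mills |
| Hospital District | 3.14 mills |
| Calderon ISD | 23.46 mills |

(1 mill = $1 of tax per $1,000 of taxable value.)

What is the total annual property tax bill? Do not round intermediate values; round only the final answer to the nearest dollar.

Assessed value = $2,309,500 × 0.82 = $1,893,790
Homestead exemption = min($72,000, 25% × $1,893,790) = min($72,000, $473,447.5) = $72,000 (dollar cap binds)
Taxable value = $1,893,790 − $49,000 − $72,000 = $1,772,790
City of Kemper: $1,772,790 × 0.01272 = $22,549.8888
Windmere Township: $1,772,790 × 0.00347 = $6,151.5813
Hospital District: $1,772,790 × 0.00314 = $5,566.5606
Calderon ISD: $1,772,790 × 0.02346 = $41,589.6534
Total = $75,857.6841

$75,858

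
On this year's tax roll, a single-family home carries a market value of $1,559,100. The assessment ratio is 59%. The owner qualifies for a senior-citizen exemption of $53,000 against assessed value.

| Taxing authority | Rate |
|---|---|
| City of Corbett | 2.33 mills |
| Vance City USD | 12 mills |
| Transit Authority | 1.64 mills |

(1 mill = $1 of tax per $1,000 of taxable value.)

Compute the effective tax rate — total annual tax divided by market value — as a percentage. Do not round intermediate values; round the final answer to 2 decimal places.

0.89%

Assessed value = $1,559,100 × 0.59 = $919,869
Taxable value = $919,869 − $53,000 = $866,869
City of Corbett: $866,869 × 0.00233 = $2,019.80477
Vance City USD: $866,869 × 0.012 = $10,402.428
Transit Authority: $866,869 × 0.00164 = $1,421.66516
Total tax = $13,843.89793
Effective rate = $13,843.89793 ÷ $1,559,100 = 0.89% of market value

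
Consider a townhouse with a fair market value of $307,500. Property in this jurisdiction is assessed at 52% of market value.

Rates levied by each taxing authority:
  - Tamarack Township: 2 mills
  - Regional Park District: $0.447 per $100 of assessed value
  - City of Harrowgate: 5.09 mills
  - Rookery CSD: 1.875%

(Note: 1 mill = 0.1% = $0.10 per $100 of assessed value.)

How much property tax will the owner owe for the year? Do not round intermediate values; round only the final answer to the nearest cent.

$4,846.57

Assessed value = $307,500 × 0.52 = $159,900
Tamarack Township: $159,900 × 0.002 = $319.8
Regional Park District: $159,900 × 0.00447 = $714.753
City of Harrowgate: $159,900 × 0.00509 = $813.891
Rookery CSD: $159,900 × 0.01875 = $2,998.125
Total = $4,846.569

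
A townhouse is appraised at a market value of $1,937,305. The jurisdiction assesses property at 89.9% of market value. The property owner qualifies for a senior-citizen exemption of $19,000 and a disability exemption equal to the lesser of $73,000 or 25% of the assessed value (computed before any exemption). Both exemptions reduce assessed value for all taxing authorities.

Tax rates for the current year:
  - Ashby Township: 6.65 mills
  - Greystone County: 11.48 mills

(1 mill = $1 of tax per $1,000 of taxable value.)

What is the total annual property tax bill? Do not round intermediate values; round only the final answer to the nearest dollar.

Assessed value = $1,937,305 × 0.899 = $1,741,637.195
Disability exemption = min($73,000, 25% × $1,741,637.195) = min($73,000, $435,409.29875) = $73,000 (dollar cap binds)
Taxable value = $1,741,637.195 − $19,000 − $73,000 = $1,649,637.195
Ashby Township: $1,649,637.195 × 0.00665 = $10,970.08734675
Greystone County: $1,649,637.195 × 0.01148 = $18,937.8349986
Total = $29,907.92234535

$29,908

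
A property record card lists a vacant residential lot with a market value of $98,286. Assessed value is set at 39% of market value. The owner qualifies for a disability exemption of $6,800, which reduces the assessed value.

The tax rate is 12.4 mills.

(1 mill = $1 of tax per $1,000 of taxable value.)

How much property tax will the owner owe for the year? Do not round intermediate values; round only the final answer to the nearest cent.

$390.99

Assessed value = $98,286 × 0.39 = $38,331.54
Taxable value = $38,331.54 − $6,800 = $31,531.54
Tax = $31,531.54 × 0.0124 = $390.991096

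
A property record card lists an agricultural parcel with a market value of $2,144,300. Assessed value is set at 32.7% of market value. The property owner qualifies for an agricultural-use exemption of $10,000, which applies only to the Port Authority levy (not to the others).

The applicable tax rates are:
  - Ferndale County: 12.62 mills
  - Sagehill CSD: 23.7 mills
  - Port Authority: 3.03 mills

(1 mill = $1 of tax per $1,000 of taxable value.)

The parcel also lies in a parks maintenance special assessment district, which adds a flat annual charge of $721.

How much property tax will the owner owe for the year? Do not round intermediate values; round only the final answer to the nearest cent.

$28,282.37

Assessed value = $2,144,300 × 0.327 = $701,186.1
Ferndale County: $701,186.1 × 0.01262 = $8,848.968582
Sagehill CSD: $701,186.1 × 0.0237 = $16,618.11057
Port Authority: ($701,186.1 − $10,000) × 0.00303 = $691,186.1 × 0.00303 = $2,094.293883
Levies subtotal = $27,561.373035
Total = $27,561.373035 + $721 = $28,282.373035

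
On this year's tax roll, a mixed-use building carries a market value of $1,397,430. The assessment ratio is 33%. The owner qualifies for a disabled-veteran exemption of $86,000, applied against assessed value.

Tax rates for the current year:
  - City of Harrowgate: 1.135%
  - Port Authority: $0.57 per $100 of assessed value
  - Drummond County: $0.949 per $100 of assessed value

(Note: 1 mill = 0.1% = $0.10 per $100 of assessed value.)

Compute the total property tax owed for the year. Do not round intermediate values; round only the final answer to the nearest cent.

Assessed value = $1,397,430 × 0.33 = $461,151.9
Taxable value = $461,151.9 − $86,000 = $375,151.9
City of Harrowgate: $375,151.9 × 0.01135 = $4,257.974065
Port Authority: $375,151.9 × 0.0057 = $2,138.36583
Drummond County: $375,151.9 × 0.00949 = $3,560.191531
Total = $9,956.531426

$9,956.53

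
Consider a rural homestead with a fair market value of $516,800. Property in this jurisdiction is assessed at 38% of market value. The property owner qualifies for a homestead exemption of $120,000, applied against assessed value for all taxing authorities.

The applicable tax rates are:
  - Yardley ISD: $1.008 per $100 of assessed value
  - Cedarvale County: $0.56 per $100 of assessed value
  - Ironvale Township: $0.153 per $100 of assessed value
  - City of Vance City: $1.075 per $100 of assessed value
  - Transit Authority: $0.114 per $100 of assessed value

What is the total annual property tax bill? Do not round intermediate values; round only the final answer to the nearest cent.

$2,222.77

Assessed value = $516,800 × 0.38 = $196,384
Taxable value = $196,384 − $120,000 = $76,384
Yardley ISD: $76,384 × 0.01008 = $769.95072
Cedarvale County: $76,384 × 0.0056 = $427.7504
Ironvale Township: $76,384 × 0.00153 = $116.86752
City of Vance City: $76,384 × 0.01075 = $821.128
Transit Authority: $76,384 × 0.00114 = $87.07776
Total = $769.95072 + $427.7504 + $116.86752 + $821.128 + $87.07776 = $2,222.7744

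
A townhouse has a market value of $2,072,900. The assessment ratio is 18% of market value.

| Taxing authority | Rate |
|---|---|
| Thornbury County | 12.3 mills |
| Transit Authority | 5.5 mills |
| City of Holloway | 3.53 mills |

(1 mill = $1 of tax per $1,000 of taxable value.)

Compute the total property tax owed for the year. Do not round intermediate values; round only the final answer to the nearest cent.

Assessed value = $2,072,900 × 0.18 = $373,122
Thornbury County: $373,122 × 0.0123 = $4,589.4006
Transit Authority: $373,122 × 0.0055 = $2,052.171
City of Holloway: $373,122 × 0.00353 = $1,317.12066
Total = $4,589.4006 + $2,052.171 + $1,317.12066 = $7,958.69226

$7,958.69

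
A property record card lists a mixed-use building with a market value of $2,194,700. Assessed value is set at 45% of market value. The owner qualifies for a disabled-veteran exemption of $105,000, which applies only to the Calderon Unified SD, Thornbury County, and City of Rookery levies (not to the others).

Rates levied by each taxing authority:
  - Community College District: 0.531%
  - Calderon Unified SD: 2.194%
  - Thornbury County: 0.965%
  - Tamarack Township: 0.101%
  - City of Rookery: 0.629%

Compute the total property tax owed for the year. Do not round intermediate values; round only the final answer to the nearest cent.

$39,675.18

Assessed value = $2,194,700 × 0.45 = $987,615
Community College District: $987,615 × 0.00531 = $5,244.23565
Calderon Unified SD: ($987,615 − $105,000) × 0.02194 = $882,615 × 0.02194 = $19,364.5731
Thornbury County: ($987,615 − $105,000) × 0.00965 = $882,615 × 0.00965 = $8,517.23475
Tamarack Township: $987,615 × 0.00101 = $997.49115
City of Rookery: ($987,615 − $105,000) × 0.00629 = $882,615 × 0.00629 = $5,551.64835
Total = $39,675.183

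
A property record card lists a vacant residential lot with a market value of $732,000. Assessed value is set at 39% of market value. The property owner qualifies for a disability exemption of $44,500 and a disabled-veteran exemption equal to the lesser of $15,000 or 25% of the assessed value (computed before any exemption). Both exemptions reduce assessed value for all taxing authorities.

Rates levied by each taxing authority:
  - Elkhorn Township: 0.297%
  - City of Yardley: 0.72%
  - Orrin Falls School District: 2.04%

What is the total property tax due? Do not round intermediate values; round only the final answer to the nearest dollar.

$6,908

Assessed value = $732,000 × 0.39 = $285,480
Disabled-veteran exemption = min($15,000, 25% × $285,480) = min($15,000, $71,370) = $15,000 (dollar cap binds)
Taxable value = $285,480 − $44,500 − $15,000 = $225,980
Elkhorn Township: $225,980 × 0.00297 = $671.1606
City of Yardley: $225,980 × 0.0072 = $1,627.056
Orrin Falls School District: $225,980 × 0.0204 = $4,609.992
Total = $6,908.2086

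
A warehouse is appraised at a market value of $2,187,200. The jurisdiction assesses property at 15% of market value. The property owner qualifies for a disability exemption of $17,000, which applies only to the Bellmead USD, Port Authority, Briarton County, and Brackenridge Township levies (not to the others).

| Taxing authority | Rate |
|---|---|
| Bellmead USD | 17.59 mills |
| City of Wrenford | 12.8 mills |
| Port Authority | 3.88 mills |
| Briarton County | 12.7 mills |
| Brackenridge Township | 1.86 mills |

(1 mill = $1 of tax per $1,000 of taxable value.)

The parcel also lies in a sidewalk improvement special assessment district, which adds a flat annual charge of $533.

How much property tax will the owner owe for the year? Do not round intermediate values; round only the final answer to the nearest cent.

$15,940.64

Assessed value = $2,187,200 × 0.15 = $328,080
Bellmead USD: ($328,080 − $17,000) × 0.01759 = $311,080 × 0.01759 = $5,471.8972
City of Wrenford: $328,080 × 0.0128 = $4,199.424
Port Authority: ($328,080 − $17,000) × 0.00388 = $311,080 × 0.00388 = $1,206.9904
Briarton County: ($328,080 − $17,000) × 0.0127 = $311,080 × 0.0127 = $3,950.716
Brackenridge Township: ($328,080 − $17,000) × 0.00186 = $311,080 × 0.00186 = $578.6088
Levies subtotal = $15,407.6364
Total = $15,407.6364 + $533 = $15,940.6364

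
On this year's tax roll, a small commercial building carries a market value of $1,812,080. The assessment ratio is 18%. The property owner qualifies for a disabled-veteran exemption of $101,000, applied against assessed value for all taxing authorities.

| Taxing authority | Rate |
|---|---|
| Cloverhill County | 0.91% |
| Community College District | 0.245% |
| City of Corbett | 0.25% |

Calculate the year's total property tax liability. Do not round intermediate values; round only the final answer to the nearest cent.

Assessed value = $1,812,080 × 0.18 = $326,174.4
Taxable value = $326,174.4 − $101,000 = $225,174.4
Cloverhill County: $225,174.4 × 0.0091 = $2,049.08704
Community College District: $225,174.4 × 0.00245 = $551.67728
City of Corbett: $225,174.4 × 0.0025 = $562.936
Total = $2,049.08704 + $551.67728 + $562.936 = $3,163.70032

$3,163.70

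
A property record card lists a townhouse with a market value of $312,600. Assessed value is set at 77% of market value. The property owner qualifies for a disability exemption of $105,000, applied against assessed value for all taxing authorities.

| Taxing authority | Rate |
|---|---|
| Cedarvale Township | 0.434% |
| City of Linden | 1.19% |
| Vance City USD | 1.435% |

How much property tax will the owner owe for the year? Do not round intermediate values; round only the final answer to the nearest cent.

$4,151.12

Assessed value = $312,600 × 0.77 = $240,702
Taxable value = $240,702 − $105,000 = $135,702
Cedarvale Township: $135,702 × 0.00434 = $588.94668
City of Linden: $135,702 × 0.0119 = $1,614.8538
Vance City USD: $135,702 × 0.01435 = $1,947.3237
Total = $588.94668 + $1,614.8538 + $1,947.3237 = $4,151.12418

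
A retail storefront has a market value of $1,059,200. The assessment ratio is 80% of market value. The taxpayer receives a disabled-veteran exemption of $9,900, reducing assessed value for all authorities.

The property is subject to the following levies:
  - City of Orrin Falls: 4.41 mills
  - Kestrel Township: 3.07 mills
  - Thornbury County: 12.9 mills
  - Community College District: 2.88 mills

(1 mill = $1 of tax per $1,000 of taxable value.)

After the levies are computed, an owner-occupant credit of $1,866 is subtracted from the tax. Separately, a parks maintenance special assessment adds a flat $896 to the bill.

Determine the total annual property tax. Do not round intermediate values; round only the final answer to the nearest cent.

$18,509.32

Assessed value = $1,059,200 × 0.8 = $847,360
Taxable value = $847,360 − $9,900 = $837,460
City of Orrin Falls: $837,460 × 0.00441 = $3,693.1986
Kestrel Township: $837,460 × 0.00307 = $2,571.0022
Thornbury County: $837,460 × 0.0129 = $10,803.234
Community College District: $837,460 × 0.00288 = $2,411.8848
Levies subtotal = $19,479.3196
After credit = $19,479.3196 − $1,866 = $17,613.3196
Total = $17,613.3196 + $896 = $18,509.3196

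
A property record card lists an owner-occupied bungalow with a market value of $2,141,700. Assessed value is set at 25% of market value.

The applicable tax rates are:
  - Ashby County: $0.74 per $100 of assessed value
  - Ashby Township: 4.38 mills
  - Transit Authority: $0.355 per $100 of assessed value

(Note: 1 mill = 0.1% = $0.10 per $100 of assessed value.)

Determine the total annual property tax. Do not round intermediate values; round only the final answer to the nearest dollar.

Assessed value = $2,141,700 × 0.25 = $535,425
Ashby County: $535,425 × 0.0074 = $3,962.145
Ashby Township: $535,425 × 0.00438 = $2,345.1615
Transit Authority: $535,425 × 0.00355 = $1,900.75875
Total = $8,208.06525

$8,208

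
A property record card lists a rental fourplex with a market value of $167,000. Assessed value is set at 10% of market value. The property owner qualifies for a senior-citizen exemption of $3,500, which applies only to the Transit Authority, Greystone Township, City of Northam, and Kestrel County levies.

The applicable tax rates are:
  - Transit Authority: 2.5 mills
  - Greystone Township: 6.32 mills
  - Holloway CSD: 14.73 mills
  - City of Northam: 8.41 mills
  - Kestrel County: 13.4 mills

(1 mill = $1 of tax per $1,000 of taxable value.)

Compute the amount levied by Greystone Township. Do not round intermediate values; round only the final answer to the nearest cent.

$83.42

Assessed value = $167,000 × 0.1 = $16,700
Greystone Township taxable value = $16,700 − $3,500 = $13,200
Greystone Township levy = $13,200 × 0.00632 = $83.424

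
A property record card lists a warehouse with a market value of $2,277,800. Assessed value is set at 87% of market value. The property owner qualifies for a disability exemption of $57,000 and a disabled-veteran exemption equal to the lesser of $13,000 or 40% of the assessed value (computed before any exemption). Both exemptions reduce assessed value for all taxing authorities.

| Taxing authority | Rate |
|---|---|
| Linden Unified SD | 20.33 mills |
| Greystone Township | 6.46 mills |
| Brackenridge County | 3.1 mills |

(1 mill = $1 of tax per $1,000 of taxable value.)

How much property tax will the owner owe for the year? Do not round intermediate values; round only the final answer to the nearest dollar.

$57,140

Assessed value = $2,277,800 × 0.87 = $1,981,686
Disabled-veteran exemption = min($13,000, 40% × $1,981,686) = min($13,000, $792,674.4) = $13,000 (dollar cap binds)
Taxable value = $1,981,686 − $57,000 − $13,000 = $1,911,686
Linden Unified SD: $1,911,686 × 0.02033 = $38,864.57638
Greystone Township: $1,911,686 × 0.00646 = $12,349.49156
Brackenridge County: $1,911,686 × 0.0031 = $5,926.2266
Total = $57,140.29454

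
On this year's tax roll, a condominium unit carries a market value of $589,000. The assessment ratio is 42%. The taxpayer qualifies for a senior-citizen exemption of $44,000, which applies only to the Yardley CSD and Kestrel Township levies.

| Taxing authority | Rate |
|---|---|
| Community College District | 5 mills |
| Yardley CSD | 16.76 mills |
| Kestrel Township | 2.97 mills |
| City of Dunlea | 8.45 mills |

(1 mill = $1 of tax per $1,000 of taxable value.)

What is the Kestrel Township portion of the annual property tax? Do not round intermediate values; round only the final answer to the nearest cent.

Assessed value = $589,000 × 0.42 = $247,380
Kestrel Township taxable value = $247,380 − $44,000 = $203,380
Kestrel Township levy = $203,380 × 0.00297 = $604.0386

$604.04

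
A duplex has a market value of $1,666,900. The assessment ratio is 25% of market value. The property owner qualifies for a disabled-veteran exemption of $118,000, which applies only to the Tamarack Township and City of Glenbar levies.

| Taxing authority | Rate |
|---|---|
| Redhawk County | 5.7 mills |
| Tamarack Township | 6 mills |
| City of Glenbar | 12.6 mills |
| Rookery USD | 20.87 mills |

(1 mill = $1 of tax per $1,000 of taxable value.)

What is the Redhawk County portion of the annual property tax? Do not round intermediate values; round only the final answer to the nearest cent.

$2,375.33

Assessed value = $1,666,900 × 0.25 = $416,725
Redhawk County taxable value = $416,725 (exemption does not apply)
Redhawk County levy = $416,725 × 0.0057 = $2,375.3325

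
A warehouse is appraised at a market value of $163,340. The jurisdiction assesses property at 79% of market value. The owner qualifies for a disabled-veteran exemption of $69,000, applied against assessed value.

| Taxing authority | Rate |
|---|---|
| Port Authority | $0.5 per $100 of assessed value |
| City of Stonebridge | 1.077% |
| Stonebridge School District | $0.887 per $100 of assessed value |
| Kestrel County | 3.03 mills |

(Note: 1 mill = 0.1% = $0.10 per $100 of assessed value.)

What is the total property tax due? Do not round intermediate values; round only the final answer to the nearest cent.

Assessed value = $163,340 × 0.79 = $129,038.6
Taxable value = $129,038.6 − $69,000 = $60,038.6
Port Authority: $60,038.6 × 0.005 = $300.193
City of Stonebridge: $60,038.6 × 0.01077 = $646.615722
Stonebridge School District: $60,038.6 × 0.00887 = $532.542382
Kestrel County: $60,038.6 × 0.00303 = $181.916958
Total = $1,661.268062

$1,661.27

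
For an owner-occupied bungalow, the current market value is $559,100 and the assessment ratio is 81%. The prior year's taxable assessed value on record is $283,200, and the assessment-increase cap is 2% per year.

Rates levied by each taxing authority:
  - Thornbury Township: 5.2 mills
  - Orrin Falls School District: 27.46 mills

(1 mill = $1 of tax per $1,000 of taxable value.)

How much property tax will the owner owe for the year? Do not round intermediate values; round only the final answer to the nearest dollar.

$9,434

Uncapped assessed value = $559,100 × 0.81 = $452,871
Cap limit = $283,200 × 1.02 = $288,864
Taxable assessed value = min($452,871, $288,864) = $288,864 (cap binds)
Thornbury Township: $288,864 × 0.0052 = $1,502.0928
Orrin Falls School District: $288,864 × 0.02746 = $7,932.20544
Total = $9,434.29824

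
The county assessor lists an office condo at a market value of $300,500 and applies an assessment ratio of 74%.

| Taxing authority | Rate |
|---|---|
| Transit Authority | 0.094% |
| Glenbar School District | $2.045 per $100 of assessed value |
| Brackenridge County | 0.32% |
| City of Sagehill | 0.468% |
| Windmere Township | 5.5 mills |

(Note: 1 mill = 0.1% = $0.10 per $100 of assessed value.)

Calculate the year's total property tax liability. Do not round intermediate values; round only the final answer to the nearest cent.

Assessed value = $300,500 × 0.74 = $222,370
Transit Authority: $222,370 × 0.00094 = $209.0278
Glenbar School District: $222,370 × 0.02045 = $4,547.4665
Brackenridge County: $222,370 × 0.0032 = $711.584
City of Sagehill: $222,370 × 0.00468 = $1,040.6916
Windmere Township: $222,370 × 0.0055 = $1,223.035
Total = $7,731.8049

$7,731.80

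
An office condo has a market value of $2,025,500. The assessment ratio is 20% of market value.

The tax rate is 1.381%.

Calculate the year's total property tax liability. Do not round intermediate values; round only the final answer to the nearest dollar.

Assessed value = $2,025,500 × 0.2 = $405,100
Tax = $405,100 × 0.01381 = $5,594.431

$5,594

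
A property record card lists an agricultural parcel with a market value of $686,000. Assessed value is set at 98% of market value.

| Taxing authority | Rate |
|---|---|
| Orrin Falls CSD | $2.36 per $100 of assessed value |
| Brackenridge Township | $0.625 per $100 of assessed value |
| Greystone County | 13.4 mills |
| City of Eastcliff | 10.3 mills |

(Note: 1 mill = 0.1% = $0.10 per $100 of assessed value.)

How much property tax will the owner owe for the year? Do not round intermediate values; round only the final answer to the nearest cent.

Assessed value = $686,000 × 0.98 = $672,280
Orrin Falls CSD: $672,280 × 0.0236 = $15,865.808
Brackenridge Township: $672,280 × 0.00625 = $4,201.75
Greystone County: $672,280 × 0.0134 = $9,008.552
City of Eastcliff: $672,280 × 0.0103 = $6,924.484
Total = $36,000.594

$36,000.59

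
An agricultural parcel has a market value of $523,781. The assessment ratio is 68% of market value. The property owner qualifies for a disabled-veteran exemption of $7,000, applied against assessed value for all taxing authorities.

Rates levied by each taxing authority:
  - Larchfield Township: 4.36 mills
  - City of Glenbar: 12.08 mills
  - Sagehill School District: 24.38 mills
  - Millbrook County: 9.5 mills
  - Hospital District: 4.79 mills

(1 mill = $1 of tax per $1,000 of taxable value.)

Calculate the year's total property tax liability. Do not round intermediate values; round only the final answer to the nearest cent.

Assessed value = $523,781 × 0.68 = $356,171.08
Taxable value = $356,171.08 − $7,000 = $349,171.08
Larchfield Township: $349,171.08 × 0.00436 = $1,522.3859088
City of Glenbar: $349,171.08 × 0.01208 = $4,217.9866464
Sagehill School District: $349,171.08 × 0.02438 = $8,512.7909304
Millbrook County: $349,171.08 × 0.0095 = $3,317.12526
Hospital District: $349,171.08 × 0.00479 = $1,672.5294732
Total = $1,522.3859088 + $4,217.9866464 + $8,512.7909304 + $3,317.12526 + $1,672.5294732 = $19,242.8182188

$19,242.82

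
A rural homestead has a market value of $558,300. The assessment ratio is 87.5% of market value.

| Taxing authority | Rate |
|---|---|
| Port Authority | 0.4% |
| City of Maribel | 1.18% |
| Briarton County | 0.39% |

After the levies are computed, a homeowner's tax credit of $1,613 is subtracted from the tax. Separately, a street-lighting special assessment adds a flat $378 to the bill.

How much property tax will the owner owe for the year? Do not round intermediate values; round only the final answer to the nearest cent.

Assessed value = $558,300 × 0.875 = $488,512.5
Port Authority: $488,512.5 × 0.004 = $1,954.05
City of Maribel: $488,512.5 × 0.0118 = $5,764.4475
Briarton County: $488,512.5 × 0.0039 = $1,905.19875
Levies subtotal = $9,623.69625
After credit = $9,623.69625 − $1,613 = $8,010.69625
Total = $8,010.69625 + $378 = $8,388.69625

$8,388.70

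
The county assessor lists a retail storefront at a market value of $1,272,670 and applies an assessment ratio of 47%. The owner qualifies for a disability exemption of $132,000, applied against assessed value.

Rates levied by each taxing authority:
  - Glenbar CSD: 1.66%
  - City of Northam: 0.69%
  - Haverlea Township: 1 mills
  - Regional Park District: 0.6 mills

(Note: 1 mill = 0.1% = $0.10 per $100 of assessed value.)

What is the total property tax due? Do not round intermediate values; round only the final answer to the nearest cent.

$11,700.49

Assessed value = $1,272,670 × 0.47 = $598,154.9
Taxable value = $598,154.9 − $132,000 = $466,154.9
Glenbar CSD: $466,154.9 × 0.0166 = $7,738.17134
City of Northam: $466,154.9 × 0.0069 = $3,216.46881
Haverlea Township: $466,154.9 × 0.001 = $466.1549
Regional Park District: $466,154.9 × 0.0006 = $279.69294
Total = $11,700.48799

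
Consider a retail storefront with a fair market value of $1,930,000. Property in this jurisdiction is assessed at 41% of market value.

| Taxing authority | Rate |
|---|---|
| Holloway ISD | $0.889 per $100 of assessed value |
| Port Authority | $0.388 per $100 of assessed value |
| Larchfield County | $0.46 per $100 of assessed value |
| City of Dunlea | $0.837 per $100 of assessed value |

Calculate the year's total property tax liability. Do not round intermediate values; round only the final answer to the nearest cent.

Assessed value = $1,930,000 × 0.41 = $791,300
Holloway ISD: $791,300 × 0.00889 = $7,034.657
Port Authority: $791,300 × 0.00388 = $3,070.244
Larchfield County: $791,300 × 0.0046 = $3,639.98
City of Dunlea: $791,300 × 0.00837 = $6,623.181
Total = $7,034.657 + $3,070.244 + $3,639.98 + $6,623.181 = $20,368.062

$20,368.06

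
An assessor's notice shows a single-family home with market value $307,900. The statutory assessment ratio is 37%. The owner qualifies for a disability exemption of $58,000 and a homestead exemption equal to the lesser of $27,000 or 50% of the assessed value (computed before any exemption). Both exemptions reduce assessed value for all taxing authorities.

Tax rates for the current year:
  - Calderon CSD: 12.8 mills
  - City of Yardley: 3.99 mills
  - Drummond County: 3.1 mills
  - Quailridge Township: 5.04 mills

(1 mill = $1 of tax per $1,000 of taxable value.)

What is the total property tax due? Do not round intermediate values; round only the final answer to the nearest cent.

$721.05

Assessed value = $307,900 × 0.37 = $113,923
Homestead exemption = min($27,000, 50% × $113,923) = min($27,000, $56,961.5) = $27,000 (dollar cap binds)
Taxable value = $113,923 − $58,000 − $27,000 = $28,923
Calderon CSD: $28,923 × 0.0128 = $370.2144
City of Yardley: $28,923 × 0.00399 = $115.40277
Drummond County: $28,923 × 0.0031 = $89.6613
Quailridge Township: $28,923 × 0.00504 = $145.77192
Total = $721.05039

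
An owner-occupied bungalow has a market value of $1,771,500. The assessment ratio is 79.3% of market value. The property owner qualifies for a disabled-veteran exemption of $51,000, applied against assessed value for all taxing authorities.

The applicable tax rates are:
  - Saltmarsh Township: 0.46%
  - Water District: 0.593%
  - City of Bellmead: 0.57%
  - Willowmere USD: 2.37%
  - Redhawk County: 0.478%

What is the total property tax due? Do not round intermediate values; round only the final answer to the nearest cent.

$60,528.38

Assessed value = $1,771,500 × 0.793 = $1,404,799.5
Taxable value = $1,404,799.5 − $51,000 = $1,353,799.5
Saltmarsh Township: $1,353,799.5 × 0.0046 = $6,227.4777
Water District: $1,353,799.5 × 0.00593 = $8,028.031035
City of Bellmead: $1,353,799.5 × 0.0057 = $7,716.65715
Willowmere USD: $1,353,799.5 × 0.0237 = $32,085.04815
Redhawk County: $1,353,799.5 × 0.00478 = $6,471.16161
Total = $6,227.4777 + $8,028.031035 + $7,716.65715 + $32,085.04815 + $6,471.16161 = $60,528.375645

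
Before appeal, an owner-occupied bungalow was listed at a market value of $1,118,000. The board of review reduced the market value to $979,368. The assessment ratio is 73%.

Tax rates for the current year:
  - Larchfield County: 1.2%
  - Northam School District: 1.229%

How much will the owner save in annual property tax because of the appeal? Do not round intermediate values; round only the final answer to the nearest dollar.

Old assessed value = $1,118,000 × 0.73 = $816,140
New assessed value = $979,368 × 0.73 = $714,938.64
Combined rate = 0.012 + 0.01229 = 0.02429
Old tax = $816,140 × 0.02429 = $19,824.0406
New tax = $714,938.64 × 0.02429 = $17,365.8595656
Reduction = $19,824.0406 − $17,365.8595656 = $2,458.1810344

$2,458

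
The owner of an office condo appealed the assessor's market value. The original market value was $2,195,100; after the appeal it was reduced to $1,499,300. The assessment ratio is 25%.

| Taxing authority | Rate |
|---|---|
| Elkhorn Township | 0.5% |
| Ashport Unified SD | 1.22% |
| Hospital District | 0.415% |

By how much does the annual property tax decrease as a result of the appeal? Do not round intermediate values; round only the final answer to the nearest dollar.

$3,714

Old assessed value = $2,195,100 × 0.25 = $548,775
New assessed value = $1,499,300 × 0.25 = $374,825
Combined rate = 0.005 + 0.0122 + 0.00415 = 0.02135
Old tax = $548,775 × 0.02135 = $11,716.34625
New tax = $374,825 × 0.02135 = $8,002.51375
Reduction = $11,716.34625 − $8,002.51375 = $3,713.8325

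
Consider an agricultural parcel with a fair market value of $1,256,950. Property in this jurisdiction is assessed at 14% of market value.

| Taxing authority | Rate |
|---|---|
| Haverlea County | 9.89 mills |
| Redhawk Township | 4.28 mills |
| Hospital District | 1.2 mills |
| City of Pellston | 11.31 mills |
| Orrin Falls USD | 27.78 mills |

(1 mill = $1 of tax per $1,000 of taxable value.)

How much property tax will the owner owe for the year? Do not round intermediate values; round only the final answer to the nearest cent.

Assessed value = $1,256,950 × 0.14 = $175,973
Haverlea County: $175,973 × 0.00989 = $1,740.37297
Redhawk Township: $175,973 × 0.00428 = $753.16444
Hospital District: $175,973 × 0.0012 = $211.1676
City of Pellston: $175,973 × 0.01131 = $1,990.25463
Orrin Falls USD: $175,973 × 0.02778 = $4,888.52994
Total = $1,740.37297 + $753.16444 + $211.1676 + $1,990.25463 + $4,888.52994 = $9,583.48958

$9,583.49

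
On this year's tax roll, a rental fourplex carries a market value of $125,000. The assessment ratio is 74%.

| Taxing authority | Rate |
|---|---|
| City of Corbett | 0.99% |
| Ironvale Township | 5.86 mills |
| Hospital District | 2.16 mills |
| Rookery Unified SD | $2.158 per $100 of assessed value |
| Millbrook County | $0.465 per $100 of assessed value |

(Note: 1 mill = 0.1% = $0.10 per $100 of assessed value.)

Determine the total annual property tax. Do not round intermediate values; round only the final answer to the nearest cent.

$4,083.88

Assessed value = $125,000 × 0.74 = $92,500
City of Corbett: $92,500 × 0.0099 = $915.75
Ironvale Township: $92,500 × 0.00586 = $542.05
Hospital District: $92,500 × 0.00216 = $199.8
Rookery Unified SD: $92,500 × 0.02158 = $1,996.15
Millbrook County: $92,500 × 0.00465 = $430.125
Total = $4,083.875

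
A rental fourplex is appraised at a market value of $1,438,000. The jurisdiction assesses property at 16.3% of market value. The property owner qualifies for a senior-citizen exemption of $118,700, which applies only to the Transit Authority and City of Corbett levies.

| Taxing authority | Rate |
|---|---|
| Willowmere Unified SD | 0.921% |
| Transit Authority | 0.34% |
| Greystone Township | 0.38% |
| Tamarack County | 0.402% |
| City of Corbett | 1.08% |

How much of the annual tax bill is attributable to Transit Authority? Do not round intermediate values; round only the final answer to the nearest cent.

$393.36

Assessed value = $1,438,000 × 0.163 = $234,394
Transit Authority taxable value = $234,394 − $118,700 = $115,694
Transit Authority levy = $115,694 × 0.0034 = $393.3596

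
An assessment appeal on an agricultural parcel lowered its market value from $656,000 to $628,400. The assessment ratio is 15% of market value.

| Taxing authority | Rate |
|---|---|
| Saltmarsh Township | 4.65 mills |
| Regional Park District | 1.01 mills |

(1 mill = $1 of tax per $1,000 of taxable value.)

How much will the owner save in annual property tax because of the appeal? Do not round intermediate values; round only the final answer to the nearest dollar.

$23

Old assessed value = $656,000 × 0.15 = $98,400
New assessed value = $628,400 × 0.15 = $94,260
Combined rate = 0.00465 + 0.00101 = 0.00566
Old tax = $98,400 × 0.00566 = $556.944
New tax = $94,260 × 0.00566 = $533.5116
Reduction = $556.944 − $533.5116 = $23.4324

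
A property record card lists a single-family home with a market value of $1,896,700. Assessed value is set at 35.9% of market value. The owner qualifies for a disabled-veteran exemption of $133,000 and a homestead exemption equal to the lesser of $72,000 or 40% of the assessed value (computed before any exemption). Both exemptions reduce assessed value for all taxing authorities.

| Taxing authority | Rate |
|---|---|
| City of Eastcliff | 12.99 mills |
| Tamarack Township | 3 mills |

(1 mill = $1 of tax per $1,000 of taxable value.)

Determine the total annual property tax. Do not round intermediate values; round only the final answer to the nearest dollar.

Assessed value = $1,896,700 × 0.359 = $680,915.3
Homestead exemption = min($72,000, 40% × $680,915.3) = min($72,000, $272,366.12) = $72,000 (dollar cap binds)
Taxable value = $680,915.3 − $133,000 − $72,000 = $475,915.3
City of Eastcliff: $475,915.3 × 0.01299 = $6,182.139747
Tamarack Township: $475,915.3 × 0.003 = $1,427.7459
Total = $7,609.885647

$7,610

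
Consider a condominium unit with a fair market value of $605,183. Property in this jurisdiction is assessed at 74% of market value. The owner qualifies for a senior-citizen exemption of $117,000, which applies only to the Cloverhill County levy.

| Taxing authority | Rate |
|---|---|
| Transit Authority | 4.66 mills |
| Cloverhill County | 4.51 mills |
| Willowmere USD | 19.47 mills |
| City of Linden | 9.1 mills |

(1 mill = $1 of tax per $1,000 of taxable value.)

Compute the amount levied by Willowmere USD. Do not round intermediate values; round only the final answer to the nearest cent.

$8,719.36

Assessed value = $605,183 × 0.74 = $447,835.42
Willowmere USD taxable value = $447,835.42 (exemption does not apply)
Willowmere USD levy = $447,835.42 × 0.01947 = $8,719.3556274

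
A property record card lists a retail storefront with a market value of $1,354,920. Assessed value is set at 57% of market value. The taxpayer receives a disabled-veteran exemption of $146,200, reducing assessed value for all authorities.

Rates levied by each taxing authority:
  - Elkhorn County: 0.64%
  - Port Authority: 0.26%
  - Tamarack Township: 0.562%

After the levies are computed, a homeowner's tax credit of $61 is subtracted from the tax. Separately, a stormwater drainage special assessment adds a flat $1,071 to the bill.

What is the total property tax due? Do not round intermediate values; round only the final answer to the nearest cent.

Assessed value = $1,354,920 × 0.57 = $772,304.4
Taxable value = $772,304.4 − $146,200 = $626,104.4
Elkhorn County: $626,104.4 × 0.0064 = $4,007.06816
Port Authority: $626,104.4 × 0.0026 = $1,627.87144
Tamarack Township: $626,104.4 × 0.00562 = $3,518.706728
Levies subtotal = $9,153.646328
After credit = $9,153.646328 − $61 = $9,092.646328
Total = $9,092.646328 + $1,071 = $10,163.646328

$10,163.65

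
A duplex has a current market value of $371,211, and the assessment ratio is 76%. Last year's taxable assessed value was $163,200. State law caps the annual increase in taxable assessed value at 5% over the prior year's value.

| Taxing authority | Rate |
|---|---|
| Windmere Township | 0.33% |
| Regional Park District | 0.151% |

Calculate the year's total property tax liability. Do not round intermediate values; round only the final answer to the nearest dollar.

Uncapped assessed value = $371,211 × 0.76 = $282,120.36
Cap limit = $163,200 × 1.05 = $171,360
Taxable assessed value = min($282,120.36, $171,360) = $171,360 (cap binds)
Windmere Township: $171,360 × 0.0033 = $565.488
Regional Park District: $171,360 × 0.00151 = $258.7536
Total = $824.2416

$824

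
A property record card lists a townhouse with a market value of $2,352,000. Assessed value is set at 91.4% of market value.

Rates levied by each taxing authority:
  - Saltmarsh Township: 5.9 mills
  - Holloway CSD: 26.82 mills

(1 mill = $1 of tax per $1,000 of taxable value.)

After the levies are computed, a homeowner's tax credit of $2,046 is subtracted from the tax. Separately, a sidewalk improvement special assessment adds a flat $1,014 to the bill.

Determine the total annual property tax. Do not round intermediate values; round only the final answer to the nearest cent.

$69,307.10

Assessed value = $2,352,000 × 0.914 = $2,149,728
Saltmarsh Township: $2,149,728 × 0.0059 = $12,683.3952
Holloway CSD: $2,149,728 × 0.02682 = $57,655.70496
Levies subtotal = $70,339.10016
After credit = $70,339.10016 − $2,046 = $68,293.10016
Total = $68,293.10016 + $1,014 = $69,307.10016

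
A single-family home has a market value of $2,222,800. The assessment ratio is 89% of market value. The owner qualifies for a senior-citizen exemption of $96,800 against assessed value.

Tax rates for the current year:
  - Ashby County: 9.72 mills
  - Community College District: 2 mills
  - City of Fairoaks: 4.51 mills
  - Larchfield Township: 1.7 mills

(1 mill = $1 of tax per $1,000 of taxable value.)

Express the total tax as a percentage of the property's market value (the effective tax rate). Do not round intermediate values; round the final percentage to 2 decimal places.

1.52%

Assessed value = $2,222,800 × 0.89 = $1,978,292
Taxable value = $1,978,292 − $96,800 = $1,881,492
Ashby County: $1,881,492 × 0.00972 = $18,288.10224
Community College District: $1,881,492 × 0.002 = $3,762.984
City of Fairoaks: $1,881,492 × 0.00451 = $8,485.52892
Larchfield Township: $1,881,492 × 0.0017 = $3,198.5364
Total tax = $33,735.15156
Effective rate = $33,735.15156 ÷ $2,222,800 = 1.52% of market value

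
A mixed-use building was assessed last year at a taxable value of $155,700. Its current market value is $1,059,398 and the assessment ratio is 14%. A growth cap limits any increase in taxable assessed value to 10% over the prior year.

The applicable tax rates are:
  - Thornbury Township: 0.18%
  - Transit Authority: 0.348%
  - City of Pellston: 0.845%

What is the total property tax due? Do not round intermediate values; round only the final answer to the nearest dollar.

$2,036

Uncapped assessed value = $1,059,398 × 0.14 = $148,315.72
Cap limit = $155,700 × 1.1 = $171,270
Taxable assessed value = min($148,315.72, $171,270) = $148,315.72 (cap does not bind)
Thornbury Township: $148,315.72 × 0.0018 = $266.968296
Transit Authority: $148,315.72 × 0.00348 = $516.1387056
City of Pellston: $148,315.72 × 0.00845 = $1,253.267834
Total = $2,036.3748356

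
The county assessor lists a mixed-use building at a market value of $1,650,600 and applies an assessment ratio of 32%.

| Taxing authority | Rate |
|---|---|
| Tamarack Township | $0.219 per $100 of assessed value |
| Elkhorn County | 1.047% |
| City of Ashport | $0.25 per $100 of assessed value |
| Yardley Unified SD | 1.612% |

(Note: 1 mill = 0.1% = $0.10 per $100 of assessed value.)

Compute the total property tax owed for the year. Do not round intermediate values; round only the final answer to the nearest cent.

$16,521.85

Assessed value = $1,650,600 × 0.32 = $528,192
Tamarack Township: $528,192 × 0.00219 = $1,156.74048
Elkhorn County: $528,192 × 0.01047 = $5,530.17024
City of Ashport: $528,192 × 0.0025 = $1,320.48
Yardley Unified SD: $528,192 × 0.01612 = $8,514.45504
Total = $16,521.84576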